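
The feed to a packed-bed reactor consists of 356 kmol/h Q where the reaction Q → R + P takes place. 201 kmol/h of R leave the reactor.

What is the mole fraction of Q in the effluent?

For R: n = n₀ + 1ξ → 201 = 0 + 1ξ, giving ξ = 201 kmol/h.
Outlet amounts (n = n₀ + ν ξ):
  Q: 356 − 1(201) = 155
  R: 0 + 1(201) = 201
  P: 0 + 1(201) = 201
Total out = 557 kmol/h; y_Q = 155 / 557 = 0.2783.

0.278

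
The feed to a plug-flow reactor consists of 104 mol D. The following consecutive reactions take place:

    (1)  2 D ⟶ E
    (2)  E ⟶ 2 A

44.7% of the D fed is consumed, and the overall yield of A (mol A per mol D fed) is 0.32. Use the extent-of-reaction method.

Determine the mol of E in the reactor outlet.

Conversion of D: D consumed = 2ξ₁ = 0.447 × 104 → ξ₁ = 23.24 mol.
Yield of A: 2ξ₂ / 104 = 0.32 → ξ₂ = 16.64 mol.
Outlet amounts (n = n₀ + Σ ν·ξ):
  D: 104 − 2(23.24) = 57.51
  E: 0 + 1(23.24) − 1(16.64) = 6.604
  A: 0 + 2(16.64) = 33.28

6.6 mol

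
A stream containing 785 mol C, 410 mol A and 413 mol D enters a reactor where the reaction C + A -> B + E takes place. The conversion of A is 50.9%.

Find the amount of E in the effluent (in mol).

A reacted = 0.509 × 410 = 208.7 mol; ν_A = −1, so ξ = 208.7/1 = 208.7 mol.
Outlet amounts (n = n₀ + ν ξ):
  C: 785 − 1(208.7) = 576.3
  A: 410 − 1(208.7) = 201.3
  B: 0 + 1(208.7) = 208.7
  E: 0 + 1(208.7) = 208.7
  D: 413 (inert)

209 mol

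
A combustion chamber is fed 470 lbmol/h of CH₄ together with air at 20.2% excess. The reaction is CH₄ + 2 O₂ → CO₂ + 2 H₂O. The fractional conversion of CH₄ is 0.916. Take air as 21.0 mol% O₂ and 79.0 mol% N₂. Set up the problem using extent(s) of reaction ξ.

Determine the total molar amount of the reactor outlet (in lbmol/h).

5850 lbmol/h

Stoichiometric O₂ = 2 × 470 = 940 lbmol/h; O₂ fed = 940 × 1.202 = 1130 lbmol/h.
N₂ fed = 1130 × 79/21 = 4251 lbmol/h.
Fuel reacted = 0.916 × 470 → ξ = 430.5 lbmol/h.
Outlet (n = n₀ + ν ξ):
  CH₄: 470 − 1(430.5) = 39.48
  O₂: 1130 − 2(430.5) = 268.8
  N₂: 4251 (inert)
  CO₂: 0 + 1(430.5) = 430.5
  H₂O: 0 + 2(430.5) = 861
Total out = 39.48 + 268.8 + 4251 + 430.5 + 861 = 5850 lbmol/h.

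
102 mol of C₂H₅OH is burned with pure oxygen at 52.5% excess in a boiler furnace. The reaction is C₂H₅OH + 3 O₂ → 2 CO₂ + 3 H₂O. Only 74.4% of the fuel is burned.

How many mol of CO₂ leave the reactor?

Stoichiometric O₂ = 3 × 102 = 306 mol; O₂ fed = 306 × 1.525 = 466.6 mol.
Fuel reacted = 0.744 × 102 → ξ = 75.89 mol.
Outlet (n = n₀ + ν ξ):
  C₂H₅OH: 102 − 1(75.89) = 26.11
  O₂: 466.6 − 3(75.89) = 239
  CO₂: 0 + 2(75.89) = 151.8
  H₂O: 0 + 3(75.89) = 227.7

152 mol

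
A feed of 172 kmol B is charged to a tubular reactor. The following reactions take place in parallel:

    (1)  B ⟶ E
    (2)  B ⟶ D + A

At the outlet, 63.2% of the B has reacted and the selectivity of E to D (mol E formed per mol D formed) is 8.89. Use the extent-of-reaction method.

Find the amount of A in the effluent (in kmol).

11 kmol

Conversion of B: B consumed = 0.632 × 172 = 108.7 kmol = 1ξ₁ + 1ξ₂.
Selectivity: 1ξ₁ / (1ξ₂) = 8.89 → ξ₁ = 8.89 ξ₂.
Substitute: (1·8.89 + 1) ξ₂ = 108.7 → ξ₂ = 10.99 kmol, ξ₁ = 97.71 kmol.
Outlet amounts (n = n₀ + Σ ν·ξ):
  B: 172 − 1(97.71) − 1(10.99) = 63.3
  E: 0 + 1(97.71) = 97.71
  D: 0 + 1(10.99) = 10.99
  A: 0 + 1(10.99) = 10.99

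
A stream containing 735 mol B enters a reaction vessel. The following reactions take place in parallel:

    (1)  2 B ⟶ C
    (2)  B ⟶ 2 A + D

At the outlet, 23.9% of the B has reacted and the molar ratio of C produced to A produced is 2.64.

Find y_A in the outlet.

0.0444

Conversion of B: B consumed = 0.239 × 735 = 175.7 mol = 2ξ₁ + 1ξ₂.
Selectivity: 1ξ₁ / (2ξ₂) = 2.64 → ξ₁ = 5.28 ξ₂.
Substitute: (2·5.28 + 1) ξ₂ = 175.7 → ξ₂ = 15.2 mol, ξ₁ = 80.23 mol.
Outlet amounts (n = n₀ + Σ ν·ξ):
  B: 735 − 2(80.23) − 1(15.2) = 559.3
  C: 0 + 1(80.23) = 80.23
  A: 0 + 2(15.2) = 30.39
  D: 0 + 1(15.2) = 15.2
Total out = 685.2 mol; y_A = 30.39 / 685.2 = 0.04436.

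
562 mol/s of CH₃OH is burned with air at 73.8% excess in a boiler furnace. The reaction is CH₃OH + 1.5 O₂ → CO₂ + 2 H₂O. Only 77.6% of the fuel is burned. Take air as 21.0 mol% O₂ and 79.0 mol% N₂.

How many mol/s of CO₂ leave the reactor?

Stoichiometric O₂ = 1.5 × 562 = 843 mol/s; O₂ fed = 843 × 1.738 = 1465 mol/s.
N₂ fed = 1465 × 79/21 = 5512 mol/s.
Fuel reacted = 0.776 × 562 → ξ = 436.1 mol/s.
Outlet (n = n₀ + ν ξ):
  CH₃OH: 562 − 1(436.1) = 125.9
  O₂: 1465 − 1.5(436.1) = 811
  N₂: 5512 (inert)
  CO₂: 0 + 1(436.1) = 436.1
  H₂O: 0 + 2(436.1) = 872.2

436 mol/s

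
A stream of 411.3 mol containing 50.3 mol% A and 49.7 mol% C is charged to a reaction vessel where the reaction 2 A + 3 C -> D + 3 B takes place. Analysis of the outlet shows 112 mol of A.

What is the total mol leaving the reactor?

For A: n = n₀ − 2ξ → 112 = 206.9 − 2ξ, giving ξ = 47.44 mol.
Outlet amounts (n = n₀ + ν ξ):
  A: 206.9 − 2(47.44) = 112
  C: 204.4 − 3(47.44) = 62.09
  D: 0 + 1(47.44) = 47.44
  B: 0 + 3(47.44) = 142.3
Total out = 112 + 62.09 + 47.44 + 142.3 = 363.9 mol.

364 mol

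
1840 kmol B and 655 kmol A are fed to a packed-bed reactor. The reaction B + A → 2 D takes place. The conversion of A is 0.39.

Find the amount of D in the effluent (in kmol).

A reacted = 0.39 × 655 = 255.5 kmol; ν_A = −1, so ξ = 255.5/1 = 255.5 kmol.
Outlet amounts (n = n₀ + ν ξ):
  B: 1840 − 1(255.5) = 1585
  A: 655 − 1(255.5) = 399.5
  D: 0 + 2(255.5) = 510.9

511 kmol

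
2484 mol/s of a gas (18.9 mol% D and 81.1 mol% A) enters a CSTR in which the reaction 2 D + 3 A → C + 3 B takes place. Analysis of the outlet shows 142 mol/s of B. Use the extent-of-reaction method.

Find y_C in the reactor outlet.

0.0194

For B: n = n₀ + 3ξ → 142 = 0 + 3ξ, giving ξ = 47.33 mol/s.
Outlet amounts (n = n₀ + ν ξ):
  D: 469.5 − 2(47.33) = 374.8
  A: 2015 − 3(47.33) = 1873
  C: 0 + 1(47.33) = 47.33
  B: 0 + 3(47.33) = 142
Total out = 2437 mol/s; y_C = 47.33 / 2437 = 0.01943.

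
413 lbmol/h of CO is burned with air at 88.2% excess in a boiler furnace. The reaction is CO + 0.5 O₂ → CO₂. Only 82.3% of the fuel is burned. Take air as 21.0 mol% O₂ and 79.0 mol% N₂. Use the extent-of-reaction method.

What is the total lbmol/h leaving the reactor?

Stoichiometric O₂ = 0.5 × 413 = 206.5 lbmol/h; O₂ fed = 206.5 × 1.882 = 388.6 lbmol/h.
N₂ fed = 388.6 × 79/21 = 1462 lbmol/h.
Fuel reacted = 0.823 × 413 → ξ = 339.9 lbmol/h.
Outlet (n = n₀ + ν ξ):
  CO: 413 − 1(339.9) = 73.1
  O₂: 388.6 − 0.5(339.9) = 218.7
  N₂: 1462 (inert)
  CO₂: 0 + 1(339.9) = 339.9
Total out = 73.1 + 218.7 + 1462 + 339.9 = 2094 lbmol/h.

2090 lbmol/h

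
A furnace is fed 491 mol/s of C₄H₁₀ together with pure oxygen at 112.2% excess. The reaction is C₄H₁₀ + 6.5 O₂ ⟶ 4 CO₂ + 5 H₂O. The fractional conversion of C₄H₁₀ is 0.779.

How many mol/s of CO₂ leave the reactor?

1530 mol/s

Stoichiometric O₂ = 6.5 × 491 = 3192 mol/s; O₂ fed = 3192 × 2.122 = 6772 mol/s.
Fuel reacted = 0.779 × 491 → ξ = 382.5 mol/s.
Outlet (n = n₀ + ν ξ):
  C₄H₁₀: 491 − 1(382.5) = 108.5
  O₂: 6772 − 6.5(382.5) = 4286
  CO₂: 0 + 4(382.5) = 1530
  H₂O: 0 + 5(382.5) = 1912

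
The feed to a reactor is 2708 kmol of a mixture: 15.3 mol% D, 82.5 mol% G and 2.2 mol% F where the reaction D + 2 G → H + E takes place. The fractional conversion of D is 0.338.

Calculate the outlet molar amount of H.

D reacted = 0.338 × 414.3 = 140 kmol; ν_D = −1, so ξ = 140/1 = 140 kmol.
Outlet amounts (n = n₀ + ν ξ):
  D: 414.3 − 1(140) = 274.3
  G: 2234 − 2(140) = 1954
  H: 0 + 1(140) = 140
  E: 0 + 1(140) = 140
  F: 59.58 (inert)

140 kmol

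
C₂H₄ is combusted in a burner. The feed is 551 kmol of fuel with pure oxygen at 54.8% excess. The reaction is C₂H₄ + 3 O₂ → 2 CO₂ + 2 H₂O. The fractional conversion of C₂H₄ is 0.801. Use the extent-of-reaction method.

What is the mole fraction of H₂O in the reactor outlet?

Stoichiometric O₂ = 3 × 551 = 1653 kmol; O₂ fed = 1653 × 1.548 = 2559 kmol.
Fuel reacted = 0.801 × 551 → ξ = 441.4 kmol.
Outlet (n = n₀ + ν ξ):
  C₂H₄: 551 − 1(441.4) = 109.6
  O₂: 2559 − 3(441.4) = 1235
  CO₂: 0 + 2(441.4) = 882.7
  H₂O: 0 + 2(441.4) = 882.7
Total out = 3110 kmol; y_H₂O = 882.7 / 3110 = 0.2838.

0.284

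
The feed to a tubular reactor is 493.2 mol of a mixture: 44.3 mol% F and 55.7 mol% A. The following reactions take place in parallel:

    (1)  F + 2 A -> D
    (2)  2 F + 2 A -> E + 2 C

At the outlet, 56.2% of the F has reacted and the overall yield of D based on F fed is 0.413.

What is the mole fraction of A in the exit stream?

Yield of D: 1ξ₁ / 218.5 = 0.413 → ξ₁ = 90.24 mol.
Conversion of F: 1ξ₁ + 2ξ₂ = 0.562 × 218.5 = 122.8 → ξ₂ = 16.28 mol.
Outlet amounts (n = n₀ + Σ ν·ξ):
  F: 218.5 − 1(90.24) − 2(16.28) = 95.7
  A: 274.7 − 2(90.24) − 2(16.28) = 61.69
  D: 0 + 1(90.24) = 90.24
  E: 0 + 1(16.28) = 16.28
  C: 0 + 2(16.28) = 32.55
Total out = 296.5 mol; y_A = 61.69 / 296.5 = 0.2081.

0.208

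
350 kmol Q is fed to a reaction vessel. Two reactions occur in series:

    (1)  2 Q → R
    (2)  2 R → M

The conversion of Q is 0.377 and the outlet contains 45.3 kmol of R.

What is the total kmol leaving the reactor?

274 kmol

Conversion of Q: Q consumed = 2ξ₁ = 0.377 × 350 → ξ₁ = 65.97 kmol.
R balance: n_R = 0 + 1ξ₁ − 2ξ₂ = 45.3 → ξ₂ = (1·65.97 − 45.3)/2 = 10.34 kmol.
Outlet amounts (n = n₀ + Σ ν·ξ):
  Q: 350 − 2(65.97) = 218.1
  R: 0 + 1(65.97) − 2(10.34) = 45.3
  M: 0 + 1(10.34) = 10.34
Total out = 218.1 + 45.3 + 10.34 = 273.7 kmol.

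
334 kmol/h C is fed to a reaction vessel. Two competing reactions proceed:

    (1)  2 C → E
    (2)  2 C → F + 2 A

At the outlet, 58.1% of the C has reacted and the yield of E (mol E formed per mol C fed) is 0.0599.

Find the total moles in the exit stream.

Yield of E: 1ξ₁ / 334 = 0.0599 → ξ₁ = 20.01 kmol/h.
Conversion of C: 2ξ₁ + 2ξ₂ = 0.581 × 334 = 194.1 → ξ₂ = 77.02 kmol/h.
Outlet amounts (n = n₀ + Σ ν·ξ):
  C: 334 − 2(20.01) − 2(77.02) = 139.9
  E: 0 + 1(20.01) = 20.01
  F: 0 + 1(77.02) = 77.02
  A: 0 + 2(77.02) = 154
Total out = 139.9 + 20.01 + 77.02 + 154 = 391 kmol/h.

391 kmol/h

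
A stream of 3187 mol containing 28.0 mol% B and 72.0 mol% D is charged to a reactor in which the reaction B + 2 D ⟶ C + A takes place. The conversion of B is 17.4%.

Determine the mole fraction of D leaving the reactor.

0.654

B reacted = 0.174 × 892.4 = 155.3 mol; ν_B = −1, so ξ = 155.3/1 = 155.3 mol.
Outlet amounts (n = n₀ + ν ξ):
  B: 892.4 − 1(155.3) = 737.1
  D: 2295 − 2(155.3) = 1984
  C: 0 + 1(155.3) = 155.3
  A: 0 + 1(155.3) = 155.3
Total out = 3032 mol; y_D = 1984 / 3032 = 0.6544.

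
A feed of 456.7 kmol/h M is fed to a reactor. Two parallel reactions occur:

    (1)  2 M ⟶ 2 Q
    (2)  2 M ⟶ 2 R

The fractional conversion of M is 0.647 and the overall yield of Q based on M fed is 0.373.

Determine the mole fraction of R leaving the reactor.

Yield of Q: 2ξ₁ / 456.7 = 0.373 → ξ₁ = 85.17 kmol/h.
Conversion of M: 2ξ₁ + 2ξ₂ = 0.647 × 456.7 = 295.5 → ξ₂ = 62.57 kmol/h.
Outlet amounts (n = n₀ + Σ ν·ξ):
  M: 456.7 − 2(85.17) − 2(62.57) = 161.2
  Q: 0 + 2(85.17) = 170.3
  R: 0 + 2(62.57) = 125.1
Total out = 456.7 kmol/h; y_R = 125.1 / 456.7 = 0.274.

0.274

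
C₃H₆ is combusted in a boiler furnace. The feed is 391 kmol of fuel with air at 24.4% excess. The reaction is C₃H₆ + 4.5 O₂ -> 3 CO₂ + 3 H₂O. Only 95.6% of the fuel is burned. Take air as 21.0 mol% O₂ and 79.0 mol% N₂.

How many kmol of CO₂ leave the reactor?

Stoichiometric O₂ = 4.5 × 391 = 1760 kmol; O₂ fed = 1760 × 1.244 = 2189 kmol.
N₂ fed = 2189 × 79/21 = 8234 kmol.
Fuel reacted = 0.956 × 391 → ξ = 373.8 kmol.
Outlet (n = n₀ + ν ξ):
  C₃H₆: 391 − 1(373.8) = 17.2
  O₂: 2189 − 4.5(373.8) = 506.7
  N₂: 8234 (inert)
  CO₂: 0 + 3(373.8) = 1121
  H₂O: 0 + 3(373.8) = 1121

1120 kmol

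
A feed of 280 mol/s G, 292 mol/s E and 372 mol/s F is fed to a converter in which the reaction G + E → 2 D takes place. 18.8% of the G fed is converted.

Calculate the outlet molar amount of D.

G reacted = 0.188 × 280 = 52.64 mol/s; ν_G = −1, so ξ = 52.64/1 = 52.64 mol/s.
Outlet amounts (n = n₀ + ν ξ):
  G: 280 − 1(52.64) = 227.4
  E: 292 − 1(52.64) = 239.4
  D: 0 + 2(52.64) = 105.3
  F: 372 (inert)

105 mol/s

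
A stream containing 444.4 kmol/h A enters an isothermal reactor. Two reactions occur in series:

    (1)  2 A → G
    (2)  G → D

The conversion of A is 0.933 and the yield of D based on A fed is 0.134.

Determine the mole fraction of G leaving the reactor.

Conversion of A: A consumed = 2ξ₁ = 0.933 × 444.4 → ξ₁ = 207.3 kmol/h.
Yield of D: 1ξ₂ / 444.4 = 0.134 → ξ₂ = 59.55 kmol/h.
Outlet amounts (n = n₀ + Σ ν·ξ):
  A: 444.4 − 2(207.3) = 29.77
  G: 0 + 1(207.3) − 1(59.55) = 147.8
  D: 0 + 1(59.55) = 59.55
Total out = 237.1 kmol/h; y_G = 147.8 / 237.1 = 0.6232.

0.623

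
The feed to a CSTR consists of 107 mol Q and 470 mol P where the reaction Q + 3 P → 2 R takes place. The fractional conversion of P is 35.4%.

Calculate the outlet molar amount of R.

P reacted = 0.354 × 470 = 166.4 mol; ν_P = −3, so ξ = 166.4/3 = 55.46 mol.
Outlet amounts (n = n₀ + ν ξ):
  Q: 107 − 1(55.46) = 51.54
  P: 470 − 3(55.46) = 303.6
  R: 0 + 2(55.46) = 110.9

111 mol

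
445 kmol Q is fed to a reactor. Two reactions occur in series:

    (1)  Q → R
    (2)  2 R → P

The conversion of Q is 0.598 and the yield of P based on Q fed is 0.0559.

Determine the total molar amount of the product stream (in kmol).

420 kmol

Conversion of Q: Q consumed = 1ξ₁ = 0.598 × 445 → ξ₁ = 266.1 kmol.
Yield of P: 1ξ₂ / 445 = 0.0559 → ξ₂ = 24.88 kmol.
Outlet amounts (n = n₀ + Σ ν·ξ):
  Q: 445 − 1(266.1) = 178.9
  R: 0 + 1(266.1) − 2(24.88) = 216.4
  P: 0 + 1(24.88) = 24.88
Total out = 178.9 + 216.4 + 24.88 = 420.1 kmol.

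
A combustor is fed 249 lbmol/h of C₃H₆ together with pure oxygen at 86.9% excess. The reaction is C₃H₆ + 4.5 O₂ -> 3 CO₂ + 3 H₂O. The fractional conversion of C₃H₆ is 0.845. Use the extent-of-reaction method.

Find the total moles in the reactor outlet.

Stoichiometric O₂ = 4.5 × 249 = 1120 lbmol/h; O₂ fed = 1120 × 1.869 = 2094 lbmol/h.
Fuel reacted = 0.845 × 249 → ξ = 210.4 lbmol/h.
Outlet (n = n₀ + ν ξ):
  C₃H₆: 249 − 1(210.4) = 38.59
  O₂: 2094 − 4.5(210.4) = 1147
  CO₂: 0 + 3(210.4) = 631.2
  H₂O: 0 + 3(210.4) = 631.2
Total out = 38.59 + 1147 + 631.2 + 631.2 = 2448 lbmol/h.

2450 lbmol/h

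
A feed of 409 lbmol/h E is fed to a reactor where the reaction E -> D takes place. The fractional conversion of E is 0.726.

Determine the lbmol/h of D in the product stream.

E reacted = 0.726 × 409 = 296.9 lbmol/h; ν_E = −1, so ξ = 296.9/1 = 296.9 lbmol/h.
Outlet amounts (n = n₀ + ν ξ):
  E: 409 − 1(296.9) = 112.1
  D: 0 + 1(296.9) = 296.9

297 lbmol/h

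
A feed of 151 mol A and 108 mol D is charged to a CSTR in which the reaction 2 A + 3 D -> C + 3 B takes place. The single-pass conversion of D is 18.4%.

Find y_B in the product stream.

D reacted = 0.184 × 108 = 19.87 mol; ν_D = −3, so ξ = 19.87/3 = 6.624 mol.
Outlet amounts (n = n₀ + ν ξ):
  A: 151 − 2(6.624) = 137.8
  D: 108 − 3(6.624) = 88.13
  C: 0 + 1(6.624) = 6.624
  B: 0 + 3(6.624) = 19.87
Total out = 252.4 mol; y_B = 19.87 / 252.4 = 0.07874.

0.0787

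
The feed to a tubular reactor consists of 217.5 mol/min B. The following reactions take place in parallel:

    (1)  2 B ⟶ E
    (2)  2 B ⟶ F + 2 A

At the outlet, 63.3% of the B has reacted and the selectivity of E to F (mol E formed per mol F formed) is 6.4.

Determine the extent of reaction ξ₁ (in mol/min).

ξ₁ = 59.5 mol/min

Conversion of B: B consumed = 0.633 × 217.5 = 137.7 mol/min = 2ξ₁ + 2ξ₂.
Selectivity: 1ξ₁ / (1ξ₂) = 6.4 → ξ₁ = 6.4 ξ₂.
Substitute: (2·6.4 + 2) ξ₂ = 137.7 → ξ₂ = 9.303 mol/min, ξ₁ = 59.54 mol/min.
Outlet amounts (n = n₀ + Σ ν·ξ):
  B: 217.5 − 2(59.54) − 2(9.303) = 79.82
  E: 0 + 1(59.54) = 59.54
  F: 0 + 1(9.303) = 9.303
  A: 0 + 2(9.303) = 18.61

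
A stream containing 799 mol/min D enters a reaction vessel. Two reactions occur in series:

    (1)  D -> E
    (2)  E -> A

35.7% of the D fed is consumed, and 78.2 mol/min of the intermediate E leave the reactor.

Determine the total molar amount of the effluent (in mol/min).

799 mol/min

Conversion of D: D consumed = 1ξ₁ = 0.357 × 799 → ξ₁ = 285.2 mol/min.
E balance: n_E = 0 + 1ξ₁ − 1ξ₂ = 78.2 → ξ₂ = (1·285.2 − 78.2)/1 = 207 mol/min.
Outlet amounts (n = n₀ + Σ ν·ξ):
  D: 799 − 1(285.2) = 513.8
  E: 0 + 1(285.2) − 1(207) = 78.2
  A: 0 + 1(207) = 207
Total out = 513.8 + 78.2 + 207 = 799 mol/min.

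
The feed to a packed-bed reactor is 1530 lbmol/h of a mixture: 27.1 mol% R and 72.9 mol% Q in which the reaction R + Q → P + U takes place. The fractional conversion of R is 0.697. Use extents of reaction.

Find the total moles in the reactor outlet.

R reacted = 0.697 × 414.6 = 289 lbmol/h; ν_R = −1, so ξ = 289/1 = 289 lbmol/h.
Outlet amounts (n = n₀ + ν ξ):
  R: 414.6 − 1(289) = 125.6
  Q: 1115 − 1(289) = 826.4
  P: 0 + 1(289) = 289
  U: 0 + 1(289) = 289
Total out = 125.6 + 826.4 + 289 + 289 = 1530 lbmol/h.

1530 lbmol/h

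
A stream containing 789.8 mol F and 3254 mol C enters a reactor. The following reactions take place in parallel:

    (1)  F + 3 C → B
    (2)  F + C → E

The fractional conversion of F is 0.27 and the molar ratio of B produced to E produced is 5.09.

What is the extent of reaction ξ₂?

Conversion of F: F consumed = 0.27 × 789.8 = 213.2 mol = 1ξ₁ + 1ξ₂.
Selectivity: 1ξ₁ / (1ξ₂) = 5.09 → ξ₁ = 5.09 ξ₂.
Substitute: (1·5.09 + 1) ξ₂ = 213.2 → ξ₂ = 35.02 mol, ξ₁ = 178.2 mol.
Outlet amounts (n = n₀ + Σ ν·ξ):
  F: 789.8 − 1(178.2) − 1(35.02) = 576.6
  C: 3254 − 3(178.2) − 1(35.02) = 2684
  B: 0 + 1(178.2) = 178.2
  E: 0 + 1(35.02) = 35.02

ξ₂ = 35 mol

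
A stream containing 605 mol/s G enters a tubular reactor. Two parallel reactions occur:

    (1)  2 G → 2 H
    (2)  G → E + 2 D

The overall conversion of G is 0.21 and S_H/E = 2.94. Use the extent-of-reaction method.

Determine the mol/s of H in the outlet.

Conversion of G: G consumed = 0.21 × 605 = 127 mol/s = 2ξ₁ + 1ξ₂.
Selectivity: 2ξ₁ / (1ξ₂) = 2.94 → ξ₁ = 1.47 ξ₂.
Substitute: (2·1.47 + 1) ξ₂ = 127 → ξ₂ = 32.25 mol/s, ξ₁ = 47.4 mol/s.
Outlet amounts (n = n₀ + Σ ν·ξ):
  G: 605 − 2(47.4) − 1(32.25) = 477.9
  H: 0 + 2(47.4) = 94.8
  E: 0 + 1(32.25) = 32.25
  D: 0 + 2(32.25) = 64.49

94.8 mol/s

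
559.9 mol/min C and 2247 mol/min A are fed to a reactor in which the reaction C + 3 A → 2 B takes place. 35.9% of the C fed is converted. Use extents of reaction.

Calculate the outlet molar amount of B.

402 mol/min

C reacted = 0.359 × 559.9 = 201 mol/min; ν_C = −1, so ξ = 201/1 = 201 mol/min.
Outlet amounts (n = n₀ + ν ξ):
  C: 559.9 − 1(201) = 358.9
  A: 2247 − 3(201) = 1644
  B: 0 + 2(201) = 402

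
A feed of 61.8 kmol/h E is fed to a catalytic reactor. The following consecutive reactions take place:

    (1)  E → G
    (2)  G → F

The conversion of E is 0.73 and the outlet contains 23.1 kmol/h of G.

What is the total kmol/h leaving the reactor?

Conversion of E: E consumed = 1ξ₁ = 0.73 × 61.8 → ξ₁ = 45.11 kmol/h.
G balance: n_G = 0 + 1ξ₁ − 1ξ₂ = 23.1 → ξ₂ = (1·45.11 − 23.1)/1 = 22.01 kmol/h.
Outlet amounts (n = n₀ + Σ ν·ξ):
  E: 61.8 − 1(45.11) = 16.69
  G: 0 + 1(45.11) − 1(22.01) = 23.1
  F: 0 + 1(22.01) = 22.01
Total out = 16.69 + 23.1 + 22.01 = 61.8 kmol/h.

61.8 kmol/h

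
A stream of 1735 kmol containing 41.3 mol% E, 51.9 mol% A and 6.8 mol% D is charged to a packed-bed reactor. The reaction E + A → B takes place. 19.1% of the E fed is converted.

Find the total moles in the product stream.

1600 kmol

E reacted = 0.191 × 716.6 = 136.9 kmol; ν_E = −1, so ξ = 136.9/1 = 136.9 kmol.
Outlet amounts (n = n₀ + ν ξ):
  E: 716.6 − 1(136.9) = 579.7
  A: 900.5 − 1(136.9) = 763.6
  B: 0 + 1(136.9) = 136.9
  D: 118 (inert)
Total out = 579.7 + 763.6 + 136.9 + 118 = 1598 kmol.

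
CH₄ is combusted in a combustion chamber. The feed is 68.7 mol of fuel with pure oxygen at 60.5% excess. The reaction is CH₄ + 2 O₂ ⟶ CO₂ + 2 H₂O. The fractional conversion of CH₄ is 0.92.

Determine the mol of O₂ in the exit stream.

Stoichiometric O₂ = 2 × 68.7 = 137.4 mol; O₂ fed = 137.4 × 1.605 = 220.5 mol.
Fuel reacted = 0.92 × 68.7 → ξ = 63.2 mol.
Outlet (n = n₀ + ν ξ):
  CH₄: 68.7 − 1(63.2) = 5.496
  O₂: 220.5 − 2(63.2) = 94.12
  CO₂: 0 + 1(63.2) = 63.2
  H₂O: 0 + 2(63.2) = 126.4

94.1 mol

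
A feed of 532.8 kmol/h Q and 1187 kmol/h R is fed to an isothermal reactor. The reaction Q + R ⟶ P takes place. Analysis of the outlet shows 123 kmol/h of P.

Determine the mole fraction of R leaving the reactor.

0.666

For P: n = n₀ + 1ξ → 123 = 0 + 1ξ, giving ξ = 123 kmol/h.
Outlet amounts (n = n₀ + ν ξ):
  Q: 532.8 − 1(123) = 409.8
  R: 1187 − 1(123) = 1064
  P: 0 + 1(123) = 123
Total out = 1597 kmol/h; y_R = 1064 / 1597 = 0.6663.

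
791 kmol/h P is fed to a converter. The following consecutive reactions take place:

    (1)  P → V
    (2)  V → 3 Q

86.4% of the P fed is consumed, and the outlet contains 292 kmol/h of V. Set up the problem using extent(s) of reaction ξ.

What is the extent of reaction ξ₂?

Conversion of P: P consumed = 1ξ₁ = 0.864 × 791 → ξ₁ = 683.4 kmol/h.
V balance: n_V = 0 + 1ξ₁ − 1ξ₂ = 292 → ξ₂ = (1·683.4 − 292)/1 = 391.4 kmol/h.
Outlet amounts (n = n₀ + Σ ν·ξ):
  P: 791 − 1(683.4) = 107.6
  V: 0 + 1(683.4) − 1(391.4) = 292
  Q: 0 + 3(391.4) = 1174

ξ₂ = 391 kmol/h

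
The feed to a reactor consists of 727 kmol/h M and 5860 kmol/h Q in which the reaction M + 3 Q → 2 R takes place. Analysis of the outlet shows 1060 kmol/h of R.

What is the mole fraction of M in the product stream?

For R: n = n₀ + 2ξ → 1060 = 0 + 2ξ, giving ξ = 530 kmol/h.
Outlet amounts (n = n₀ + ν ξ):
  M: 727 − 1(530) = 197
  Q: 5860 − 3(530) = 4270
  R: 0 + 2(530) = 1060
Total out = 5527 kmol/h; y_M = 197 / 5527 = 0.03564.

0.0356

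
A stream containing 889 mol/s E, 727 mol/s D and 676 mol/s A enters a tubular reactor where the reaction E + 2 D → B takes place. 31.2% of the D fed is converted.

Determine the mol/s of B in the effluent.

D reacted = 0.312 × 727 = 226.8 mol/s; ν_D = −2, so ξ = 226.8/2 = 113.4 mol/s.
Outlet amounts (n = n₀ + ν ξ):
  E: 889 − 1(113.4) = 775.6
  D: 727 − 2(113.4) = 500.2
  B: 0 + 1(113.4) = 113.4
  A: 676 (inert)

113 mol/s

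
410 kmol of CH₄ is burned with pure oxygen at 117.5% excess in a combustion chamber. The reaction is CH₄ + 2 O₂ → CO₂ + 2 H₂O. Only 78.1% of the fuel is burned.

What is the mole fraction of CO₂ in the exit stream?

Stoichiometric O₂ = 2 × 410 = 820 kmol; O₂ fed = 820 × 2.175 = 1783 kmol.
Fuel reacted = 0.781 × 410 → ξ = 320.2 kmol.
Outlet (n = n₀ + ν ξ):
  CH₄: 410 − 1(320.2) = 89.79
  O₂: 1783 − 2(320.2) = 1143
  CO₂: 0 + 1(320.2) = 320.2
  H₂O: 0 + 2(320.2) = 640.4
Total out = 2194 kmol; y_CO₂ = 320.2 / 2194 = 0.146.

0.146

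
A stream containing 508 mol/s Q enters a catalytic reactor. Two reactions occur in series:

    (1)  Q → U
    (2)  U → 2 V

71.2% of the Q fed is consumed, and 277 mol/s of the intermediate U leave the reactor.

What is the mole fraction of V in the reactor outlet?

0.286

Conversion of Q: Q consumed = 1ξ₁ = 0.712 × 508 → ξ₁ = 361.7 mol/s.
U balance: n_U = 0 + 1ξ₁ − 1ξ₂ = 277 → ξ₂ = (1·361.7 − 277)/1 = 84.7 mol/s.
Outlet amounts (n = n₀ + Σ ν·ξ):
  Q: 508 − 1(361.7) = 146.3
  U: 0 + 1(361.7) − 1(84.7) = 277
  V: 0 + 2(84.7) = 169.4
Total out = 592.7 mol/s; y_V = 169.4 / 592.7 = 0.2858.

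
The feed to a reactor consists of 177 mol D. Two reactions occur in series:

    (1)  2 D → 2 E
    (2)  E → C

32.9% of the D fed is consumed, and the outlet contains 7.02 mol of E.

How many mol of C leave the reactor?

Conversion of D: D consumed = 2ξ₁ = 0.329 × 177 → ξ₁ = 29.12 mol.
E balance: n_E = 0 + 2ξ₁ − 1ξ₂ = 7.02 → ξ₂ = (2·29.12 − 7.02)/1 = 51.21 mol.
Outlet amounts (n = n₀ + Σ ν·ξ):
  D: 177 − 2(29.12) = 118.8
  E: 0 + 2(29.12) − 1(51.21) = 7.02
  C: 0 + 1(51.21) = 51.21

51.2 mol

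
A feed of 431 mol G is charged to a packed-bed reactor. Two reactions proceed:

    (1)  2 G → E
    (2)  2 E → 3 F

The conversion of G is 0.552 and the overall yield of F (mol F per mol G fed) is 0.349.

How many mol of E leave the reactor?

Conversion of G: G consumed = 2ξ₁ = 0.552 × 431 → ξ₁ = 119 mol.
Yield of F: 3ξ₂ / 431 = 0.349 → ξ₂ = 50.14 mol.
Outlet amounts (n = n₀ + Σ ν·ξ):
  G: 431 − 2(119) = 193.1
  E: 0 + 1(119) − 2(50.14) = 18.68
  F: 0 + 3(50.14) = 150.4

18.7 mol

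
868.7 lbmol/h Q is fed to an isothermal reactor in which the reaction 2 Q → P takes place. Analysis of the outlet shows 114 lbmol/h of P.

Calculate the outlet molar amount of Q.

For P: n = n₀ + 1ξ → 114 = 0 + 1ξ, giving ξ = 114 lbmol/h.
Outlet amounts (n = n₀ + ν ξ):
  Q: 868.7 − 2(114) = 640.7
  P: 0 + 1(114) = 114

641 lbmol/h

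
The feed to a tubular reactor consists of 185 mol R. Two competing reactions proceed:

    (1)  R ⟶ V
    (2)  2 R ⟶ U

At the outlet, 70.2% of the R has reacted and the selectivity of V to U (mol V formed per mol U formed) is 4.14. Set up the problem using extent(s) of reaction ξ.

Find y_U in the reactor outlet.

0.129

Conversion of R: R consumed = 0.702 × 185 = 129.9 mol = 1ξ₁ + 2ξ₂.
Selectivity: 1ξ₁ / (1ξ₂) = 4.14 → ξ₁ = 4.14 ξ₂.
Substitute: (1·4.14 + 2) ξ₂ = 129.9 → ξ₂ = 21.15 mol, ξ₁ = 87.57 mol.
Outlet amounts (n = n₀ + Σ ν·ξ):
  R: 185 − 1(87.57) − 2(21.15) = 55.13
  V: 0 + 1(87.57) = 87.57
  U: 0 + 1(21.15) = 21.15
Total out = 163.8 mol; y_U = 21.15 / 163.8 = 0.1291.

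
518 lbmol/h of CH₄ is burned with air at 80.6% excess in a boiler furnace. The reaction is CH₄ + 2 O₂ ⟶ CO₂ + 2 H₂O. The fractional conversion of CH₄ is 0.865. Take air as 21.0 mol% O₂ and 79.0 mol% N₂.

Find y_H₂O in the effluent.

0.0951

Stoichiometric O₂ = 2 × 518 = 1036 lbmol/h; O₂ fed = 1036 × 1.806 = 1871 lbmol/h.
N₂ fed = 1871 × 79/21 = 7039 lbmol/h.
Fuel reacted = 0.865 × 518 → ξ = 448.1 lbmol/h.
Outlet (n = n₀ + ν ξ):
  CH₄: 518 − 1(448.1) = 69.93
  O₂: 1871 − 2(448.1) = 974.9
  N₂: 7039 (inert)
  CO₂: 0 + 1(448.1) = 448.1
  H₂O: 0 + 2(448.1) = 896.1
Total out = 9428 lbmol/h; y_H₂O = 896.1 / 9428 = 0.09505.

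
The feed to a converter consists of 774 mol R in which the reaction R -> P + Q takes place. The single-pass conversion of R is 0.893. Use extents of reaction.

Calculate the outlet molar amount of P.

R reacted = 0.893 × 774 = 691.2 mol; ν_R = −1, so ξ = 691.2/1 = 691.2 mol.
Outlet amounts (n = n₀ + ν ξ):
  R: 774 − 1(691.2) = 82.82
  P: 0 + 1(691.2) = 691.2
  Q: 0 + 1(691.2) = 691.2

691 mol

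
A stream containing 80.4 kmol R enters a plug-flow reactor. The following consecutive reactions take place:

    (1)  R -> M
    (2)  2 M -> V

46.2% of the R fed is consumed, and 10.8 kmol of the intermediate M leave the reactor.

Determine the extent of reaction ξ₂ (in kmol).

ξ₂ = 13.2 kmol

Conversion of R: R consumed = 1ξ₁ = 0.462 × 80.4 → ξ₁ = 37.14 kmol.
M balance: n_M = 0 + 1ξ₁ − 2ξ₂ = 10.8 → ξ₂ = (1·37.14 − 10.8)/2 = 13.17 kmol.
Outlet amounts (n = n₀ + Σ ν·ξ):
  R: 80.4 − 1(37.14) = 43.26
  M: 0 + 1(37.14) − 2(13.17) = 10.8
  V: 0 + 1(13.17) = 13.17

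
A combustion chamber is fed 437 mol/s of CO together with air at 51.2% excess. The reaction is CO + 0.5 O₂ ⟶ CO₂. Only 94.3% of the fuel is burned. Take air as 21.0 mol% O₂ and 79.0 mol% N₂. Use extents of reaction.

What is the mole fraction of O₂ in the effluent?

Stoichiometric O₂ = 0.5 × 437 = 218.5 mol/s; O₂ fed = 218.5 × 1.512 = 330.4 mol/s.
N₂ fed = 330.4 × 79/21 = 1243 mol/s.
Fuel reacted = 0.943 × 437 → ξ = 412.1 mol/s.
Outlet (n = n₀ + ν ξ):
  CO: 437 − 1(412.1) = 24.91
  O₂: 330.4 − 0.5(412.1) = 124.3
  N₂: 1243 (inert)
  CO₂: 0 + 1(412.1) = 412.1
Total out = 1804 mol/s; y_O₂ = 124.3 / 1804 = 0.06891.

0.0689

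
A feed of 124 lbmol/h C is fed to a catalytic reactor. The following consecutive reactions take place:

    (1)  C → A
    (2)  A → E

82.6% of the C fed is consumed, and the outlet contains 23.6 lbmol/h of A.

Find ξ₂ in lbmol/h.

Conversion of C: C consumed = 1ξ₁ = 0.826 × 124 → ξ₁ = 102.4 lbmol/h.
A balance: n_A = 0 + 1ξ₁ − 1ξ₂ = 23.6 → ξ₂ = (1·102.4 − 23.6)/1 = 78.82 lbmol/h.
Outlet amounts (n = n₀ + Σ ν·ξ):
  C: 124 − 1(102.4) = 21.58
  A: 0 + 1(102.4) − 1(78.82) = 23.6
  E: 0 + 1(78.82) = 78.82

ξ₂ = 78.8 lbmol/h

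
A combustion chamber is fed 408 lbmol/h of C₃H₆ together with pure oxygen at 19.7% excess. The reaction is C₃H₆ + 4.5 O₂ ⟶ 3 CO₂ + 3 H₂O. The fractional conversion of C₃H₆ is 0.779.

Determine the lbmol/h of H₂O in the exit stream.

953 lbmol/h

Stoichiometric O₂ = 4.5 × 408 = 1836 lbmol/h; O₂ fed = 1836 × 1.197 = 2198 lbmol/h.
Fuel reacted = 0.779 × 408 → ξ = 317.8 lbmol/h.
Outlet (n = n₀ + ν ξ):
  C₃H₆: 408 − 1(317.8) = 90.17
  O₂: 2198 − 4.5(317.8) = 767.4
  CO₂: 0 + 3(317.8) = 953.5
  H₂O: 0 + 3(317.8) = 953.5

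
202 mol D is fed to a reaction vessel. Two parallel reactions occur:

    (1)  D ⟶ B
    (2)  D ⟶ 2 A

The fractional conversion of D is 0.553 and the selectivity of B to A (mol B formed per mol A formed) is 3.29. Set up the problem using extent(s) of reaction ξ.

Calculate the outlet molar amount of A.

29.5 mol

Conversion of D: D consumed = 0.553 × 202 = 111.7 mol = 1ξ₁ + 1ξ₂.
Selectivity: 1ξ₁ / (2ξ₂) = 3.29 → ξ₁ = 6.58 ξ₂.
Substitute: (1·6.58 + 1) ξ₂ = 111.7 → ξ₂ = 14.74 mol, ξ₁ = 96.97 mol.
Outlet amounts (n = n₀ + Σ ν·ξ):
  D: 202 − 1(96.97) − 1(14.74) = 90.29
  B: 0 + 1(96.97) = 96.97
  A: 0 + 2(14.74) = 29.47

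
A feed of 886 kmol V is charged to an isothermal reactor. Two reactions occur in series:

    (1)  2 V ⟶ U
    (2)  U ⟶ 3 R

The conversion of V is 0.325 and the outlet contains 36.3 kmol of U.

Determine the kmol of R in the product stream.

323 kmol

Conversion of V: V consumed = 2ξ₁ = 0.325 × 886 → ξ₁ = 144 kmol.
U balance: n_U = 0 + 1ξ₁ − 1ξ₂ = 36.3 → ξ₂ = (1·144 − 36.3)/1 = 107.7 kmol.
Outlet amounts (n = n₀ + Σ ν·ξ):
  V: 886 − 2(144) = 598
  U: 0 + 1(144) − 1(107.7) = 36.3
  R: 0 + 3(107.7) = 323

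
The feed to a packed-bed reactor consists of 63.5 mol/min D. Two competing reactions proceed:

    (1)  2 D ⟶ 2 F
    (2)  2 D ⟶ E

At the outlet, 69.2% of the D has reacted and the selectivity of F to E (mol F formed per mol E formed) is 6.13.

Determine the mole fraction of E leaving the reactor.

Conversion of D: D consumed = 0.692 × 63.5 = 43.94 mol/min = 2ξ₁ + 2ξ₂.
Selectivity: 2ξ₁ / (1ξ₂) = 6.13 → ξ₁ = 3.065 ξ₂.
Substitute: (2·3.065 + 2) ξ₂ = 43.94 → ξ₂ = 5.405 mol/min, ξ₁ = 16.57 mol/min.
Outlet amounts (n = n₀ + Σ ν·ξ):
  D: 63.5 − 2(16.57) − 2(5.405) = 19.56
  F: 0 + 2(16.57) = 33.13
  E: 0 + 1(5.405) = 5.405
Total out = 58.1 mol/min; y_E = 5.405 / 58.1 = 0.09304.

0.093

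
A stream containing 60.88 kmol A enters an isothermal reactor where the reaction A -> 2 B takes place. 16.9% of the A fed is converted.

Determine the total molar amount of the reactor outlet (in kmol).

71.2 kmol

A reacted = 0.169 × 60.88 = 10.29 kmol; ν_A = −1, so ξ = 10.29/1 = 10.29 kmol.
Outlet amounts (n = n₀ + ν ξ):
  A: 60.88 − 1(10.29) = 50.59
  B: 0 + 2(10.29) = 20.58
Total out = 50.59 + 20.58 = 71.17 kmol.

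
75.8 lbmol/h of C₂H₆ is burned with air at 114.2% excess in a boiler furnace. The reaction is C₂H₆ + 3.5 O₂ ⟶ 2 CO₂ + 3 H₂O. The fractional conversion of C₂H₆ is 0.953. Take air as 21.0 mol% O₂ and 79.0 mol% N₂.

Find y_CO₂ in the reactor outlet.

Stoichiometric O₂ = 3.5 × 75.8 = 265.3 lbmol/h; O₂ fed = 265.3 × 2.142 = 568.3 lbmol/h.
N₂ fed = 568.3 × 79/21 = 2138 lbmol/h.
Fuel reacted = 0.953 × 75.8 → ξ = 72.24 lbmol/h.
Outlet (n = n₀ + ν ξ):
  C₂H₆: 75.8 − 1(72.24) = 3.563
  O₂: 568.3 − 3.5(72.24) = 315.4
  N₂: 2138 (inert)
  CO₂: 0 + 2(72.24) = 144.5
  H₂O: 0 + 3(72.24) = 216.7
Total out = 2818 lbmol/h; y_CO₂ = 144.5 / 2818 = 0.05127.

0.0513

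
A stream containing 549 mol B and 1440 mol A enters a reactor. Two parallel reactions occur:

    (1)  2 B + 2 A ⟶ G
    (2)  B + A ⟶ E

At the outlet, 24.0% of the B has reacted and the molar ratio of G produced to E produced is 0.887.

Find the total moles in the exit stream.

1820 mol

Conversion of B: B consumed = 0.24 × 549 = 131.8 mol = 2ξ₁ + 1ξ₂.
Selectivity: 1ξ₁ / (1ξ₂) = 0.887 → ξ₁ = 0.887 ξ₂.
Substitute: (2·0.887 + 1) ξ₂ = 131.8 → ξ₂ = 47.5 mol, ξ₁ = 42.13 mol.
Outlet amounts (n = n₀ + Σ ν·ξ):
  B: 549 − 2(42.13) − 1(47.5) = 417.2
  A: 1440 − 2(42.13) − 1(47.5) = 1308
  G: 0 + 1(42.13) = 42.13
  E: 0 + 1(47.5) = 47.5
Total out = 417.2 + 1308 + 42.13 + 47.5 = 1815 mol.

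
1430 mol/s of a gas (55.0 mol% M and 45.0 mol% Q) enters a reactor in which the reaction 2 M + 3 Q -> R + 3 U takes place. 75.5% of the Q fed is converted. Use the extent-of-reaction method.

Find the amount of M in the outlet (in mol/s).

Q reacted = 0.755 × 643.5 = 485.8 mol/s; ν_Q = −3, so ξ = 485.8/3 = 161.9 mol/s.
Outlet amounts (n = n₀ + ν ξ):
  M: 786.5 − 2(161.9) = 462.6
  Q: 643.5 − 3(161.9) = 157.7
  R: 0 + 1(161.9) = 161.9
  U: 0 + 3(161.9) = 485.8

463 mol/s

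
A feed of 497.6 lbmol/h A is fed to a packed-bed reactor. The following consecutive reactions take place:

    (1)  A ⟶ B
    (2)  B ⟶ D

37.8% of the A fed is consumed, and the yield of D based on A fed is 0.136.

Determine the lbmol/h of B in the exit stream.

Conversion of A: A consumed = 1ξ₁ = 0.378 × 497.6 → ξ₁ = 188.1 lbmol/h.
Yield of D: 1ξ₂ / 497.6 = 0.136 → ξ₂ = 67.67 lbmol/h.
Outlet amounts (n = n₀ + Σ ν·ξ):
  A: 497.6 − 1(188.1) = 309.5
  B: 0 + 1(188.1) − 1(67.67) = 120.4
  D: 0 + 1(67.67) = 67.67

120 lbmol/h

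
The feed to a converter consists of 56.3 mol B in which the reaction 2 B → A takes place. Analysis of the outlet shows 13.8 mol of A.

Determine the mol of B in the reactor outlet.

For A: n = n₀ + 1ξ → 13.8 = 0 + 1ξ, giving ξ = 13.8 mol.
Outlet amounts (n = n₀ + ν ξ):
  B: 56.3 − 2(13.8) = 28.7
  A: 0 + 1(13.8) = 13.8

28.7 mol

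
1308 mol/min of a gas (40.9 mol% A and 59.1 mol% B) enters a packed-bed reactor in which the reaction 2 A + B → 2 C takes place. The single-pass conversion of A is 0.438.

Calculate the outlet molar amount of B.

A reacted = 0.438 × 535 = 234.3 mol/min; ν_A = −2, so ξ = 234.3/2 = 117.2 mol/min.
Outlet amounts (n = n₀ + ν ξ):
  A: 535 − 2(117.2) = 300.7
  B: 773 − 1(117.2) = 655.9
  C: 0 + 2(117.2) = 234.3

656 mol/min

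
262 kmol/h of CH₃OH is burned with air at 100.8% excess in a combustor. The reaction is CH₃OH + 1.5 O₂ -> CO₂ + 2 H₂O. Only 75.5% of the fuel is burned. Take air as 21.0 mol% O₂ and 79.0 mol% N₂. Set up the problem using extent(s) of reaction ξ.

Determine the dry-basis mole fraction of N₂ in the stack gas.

Stoichiometric O₂ = 1.5 × 262 = 393 kmol/h; O₂ fed = 393 × 2.008 = 789.1 kmol/h.
N₂ fed = 789.1 × 79/21 = 2969 kmol/h.
Fuel reacted = 0.755 × 262 → ξ = 197.8 kmol/h.
Outlet (n = n₀ + ν ξ):
  CH₃OH: 262 − 1(197.8) = 64.19
  O₂: 789.1 − 1.5(197.8) = 492.4
  N₂: 2969 (inert)
  CO₂: 0 + 1(197.8) = 197.8
  H₂O: 0 + 2(197.8) = 395.6
Dry total = 3723 kmol/h; y_N₂ (dry) = 2969 / 3723 = 0.7974.

0.797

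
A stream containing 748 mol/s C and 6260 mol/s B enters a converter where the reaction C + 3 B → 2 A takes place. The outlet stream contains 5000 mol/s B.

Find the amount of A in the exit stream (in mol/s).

840 mol/s

For B: n = n₀ − 3ξ → 5000 = 6260 − 3ξ, giving ξ = 420 mol/s.
Outlet amounts (n = n₀ + ν ξ):
  C: 748 − 1(420) = 328
  B: 6260 − 3(420) = 5000
  A: 0 + 2(420) = 840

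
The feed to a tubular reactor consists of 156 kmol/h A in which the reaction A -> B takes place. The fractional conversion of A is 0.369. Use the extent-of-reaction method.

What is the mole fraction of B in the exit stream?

0.369

A reacted = 0.369 × 156 = 57.56 kmol/h; ν_A = −1, so ξ = 57.56/1 = 57.56 kmol/h.
Outlet amounts (n = n₀ + ν ξ):
  A: 156 − 1(57.56) = 98.44
  B: 0 + 1(57.56) = 57.56
Total out = 156 kmol/h; y_B = 57.56 / 156 = 0.369.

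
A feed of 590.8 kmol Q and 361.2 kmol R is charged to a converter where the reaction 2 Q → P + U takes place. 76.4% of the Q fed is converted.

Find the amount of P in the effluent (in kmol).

226 kmol

Q reacted = 0.764 × 590.8 = 451.4 kmol; ν_Q = −2, so ξ = 451.4/2 = 225.7 kmol.
Outlet amounts (n = n₀ + ν ξ):
  Q: 590.8 − 2(225.7) = 139.4
  P: 0 + 1(225.7) = 225.7
  U: 0 + 1(225.7) = 225.7
  R: 361.2 (inert)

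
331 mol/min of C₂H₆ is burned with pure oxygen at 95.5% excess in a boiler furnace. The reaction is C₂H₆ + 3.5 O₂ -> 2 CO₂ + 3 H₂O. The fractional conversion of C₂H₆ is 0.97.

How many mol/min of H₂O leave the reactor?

963 mol/min

Stoichiometric O₂ = 3.5 × 331 = 1158 mol/min; O₂ fed = 1158 × 1.955 = 2265 mol/min.
Fuel reacted = 0.97 × 331 → ξ = 321.1 mol/min.
Outlet (n = n₀ + ν ξ):
  C₂H₆: 331 − 1(321.1) = 9.93
  O₂: 2265 − 3.5(321.1) = 1141
  CO₂: 0 + 2(321.1) = 642.1
  H₂O: 0 + 3(321.1) = 963.2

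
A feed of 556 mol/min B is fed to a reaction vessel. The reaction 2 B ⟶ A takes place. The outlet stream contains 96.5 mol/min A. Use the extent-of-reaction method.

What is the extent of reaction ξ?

ξ = 96.5 mol/min

For A: n = n₀ + 1ξ → 96.5 = 0 + 1ξ, giving ξ = 96.5 mol/min.
Outlet amounts (n = n₀ + ν ξ):
  B: 556 − 2(96.5) = 363
  A: 0 + 1(96.5) = 96.5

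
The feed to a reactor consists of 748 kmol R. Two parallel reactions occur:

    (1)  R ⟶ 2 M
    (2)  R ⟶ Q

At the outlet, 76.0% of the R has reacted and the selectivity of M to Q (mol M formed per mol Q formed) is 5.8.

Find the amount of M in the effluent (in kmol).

Conversion of R: R consumed = 0.76 × 748 = 568.5 kmol = 1ξ₁ + 1ξ₂.
Selectivity: 2ξ₁ / (1ξ₂) = 5.8 → ξ₁ = 2.9 ξ₂.
Substitute: (1·2.9 + 1) ξ₂ = 568.5 → ξ₂ = 145.8 kmol, ξ₁ = 422.7 kmol.
Outlet amounts (n = n₀ + Σ ν·ξ):
  R: 748 − 1(422.7) − 1(145.8) = 179.5
  M: 0 + 2(422.7) = 845.4
  Q: 0 + 1(145.8) = 145.8

845 kmol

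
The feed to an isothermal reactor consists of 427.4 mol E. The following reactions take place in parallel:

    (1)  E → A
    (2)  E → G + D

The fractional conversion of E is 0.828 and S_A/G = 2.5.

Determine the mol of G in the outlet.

Conversion of E: E consumed = 0.828 × 427.4 = 353.9 mol = 1ξ₁ + 1ξ₂.
Selectivity: 1ξ₁ / (1ξ₂) = 2.5 → ξ₁ = 2.5 ξ₂.
Substitute: (1·2.5 + 1) ξ₂ = 353.9 → ξ₂ = 101.1 mol, ξ₁ = 252.8 mol.
Outlet amounts (n = n₀ + Σ ν·ξ):
  E: 427.4 − 1(252.8) − 1(101.1) = 73.51
  A: 0 + 1(252.8) = 252.8
  G: 0 + 1(101.1) = 101.1
  D: 0 + 1(101.1) = 101.1

101 mol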